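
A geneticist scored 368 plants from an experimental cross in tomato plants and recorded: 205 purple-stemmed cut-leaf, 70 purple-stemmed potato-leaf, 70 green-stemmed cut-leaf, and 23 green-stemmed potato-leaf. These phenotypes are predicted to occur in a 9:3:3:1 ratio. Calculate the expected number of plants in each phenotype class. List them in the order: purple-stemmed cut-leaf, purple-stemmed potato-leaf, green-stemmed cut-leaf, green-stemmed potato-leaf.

Expected counts for N = 368 under a 9:3:3:1 ratio (total parts = 16):
  purple-stemmed cut-leaf: 368 × 9/16 = 207
  purple-stemmed potato-leaf: 368 × 3/16 = 69
  green-stemmed cut-leaf: 368 × 3/16 = 69
  green-stemmed potato-leaf: 368 × 1/16 = 23

207, 69, 69, 23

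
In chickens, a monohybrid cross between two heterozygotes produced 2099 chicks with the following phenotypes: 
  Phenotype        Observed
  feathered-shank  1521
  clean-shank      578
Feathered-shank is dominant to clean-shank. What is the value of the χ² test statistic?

7.205

For a monohybrid cross between heterozygotes with complete dominance, the expected phenotypic ratio is 3:1.
The 3:1 ratio has 4 parts, so with N = 2099 the expected counts are:
  feathered-shank: 2099 × 3/4 = 1574.25
  clean-shank: 2099 × 1/4 = 524.75
χ² = Σ (O − E)² / E
  feathered-shank: (1521 − 1574.25)² / 1574.25 = 1.8012
  clean-shank: (578 − 524.75)² / 524.75 = 5.4036
χ² = 1.8012 + 5.4036 = 7.2048 ≈ 7.205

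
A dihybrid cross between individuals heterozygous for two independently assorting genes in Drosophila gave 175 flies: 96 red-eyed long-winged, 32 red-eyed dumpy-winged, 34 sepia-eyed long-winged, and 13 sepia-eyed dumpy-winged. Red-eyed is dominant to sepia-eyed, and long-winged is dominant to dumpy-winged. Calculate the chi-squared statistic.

0.512

A dihybrid F₂ with independent assortment and complete dominance at both loci gives a 9:3:3:1 phenotypic ratio.
The 9:3:3:1 ratio has 16 parts, so with N = 175 the expected counts are:
  red-eyed long-winged: 175 × 9/16 = 98.4375
  red-eyed dumpy-winged: 175 × 3/16 = 32.8125
  sepia-eyed long-winged: 175 × 3/16 = 32.8125
  sepia-eyed dumpy-winged: 175 × 1/16 = 10.9375
χ² = Σ (O − E)² / E
  red-eyed long-winged: (96 − 98.4375)² / 98.4375 = 0.0604
  red-eyed dumpy-winged: (32 − 32.8125)² / 32.8125 = 0.0201
  sepia-eyed long-winged: (34 − 32.8125)² / 32.8125 = 0.0430
  sepia-eyed dumpy-winged: (13 − 10.9375)² / 10.9375 = 0.3889
χ² = 0.0604 + 0.0201 + 0.0430 + 0.3889 = 0.5124 ≈ 0.512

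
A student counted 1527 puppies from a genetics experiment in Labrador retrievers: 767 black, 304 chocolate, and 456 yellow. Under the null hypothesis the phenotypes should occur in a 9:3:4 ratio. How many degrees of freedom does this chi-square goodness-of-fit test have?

2

A goodness-of-fit test with 3 phenotype classes has df = 3 − 1 = 2.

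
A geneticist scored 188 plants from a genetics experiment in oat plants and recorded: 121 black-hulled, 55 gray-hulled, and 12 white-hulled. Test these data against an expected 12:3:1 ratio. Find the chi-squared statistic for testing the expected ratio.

Expected counts for N = 188 under a 12:3:1 ratio (total parts = 16):
  black-hulled: 188 × 12/16 = 141
  gray-hulled: 188 × 3/16 = 35.25
  white-hulled: 188 × 1/16 = 11.75
χ² = Σ (O − E)² / E
  black-hulled: (121 − 141)² / 141 = 2.8369
  gray-hulled: (55 − 35.25)² / 35.25 = 11.0656
  white-hulled: (12 − 11.75)² / 11.75 = 0.0053
χ² = 2.8369 + 11.0656 + 0.0053 = 13.9078 ≈ 13.908

13.908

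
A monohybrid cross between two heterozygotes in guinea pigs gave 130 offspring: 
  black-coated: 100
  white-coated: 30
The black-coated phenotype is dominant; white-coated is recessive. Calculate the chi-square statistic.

0.256

For a monohybrid cross between heterozygotes with complete dominance, the expected phenotypic ratio is 3:1.
Expected counts for N = 130 under a 3:1 ratio (total parts = 4):
  black-coated: 130 × 3/4 = 97.5
  white-coated: 130 × 1/4 = 32.5
χ² = Σ (O − E)² / E
  black-coated: (100 − 97.5)² / 97.5 = 0.0641
  white-coated: (30 − 32.5)² / 32.5 = 0.1923
χ² = 0.0641 + 0.1923 = 0.2564 ≈ 0.256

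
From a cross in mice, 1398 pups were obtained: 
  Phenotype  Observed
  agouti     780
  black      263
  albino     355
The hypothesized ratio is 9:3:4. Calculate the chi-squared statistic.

0.141

Under the 9:3:4 hypothesis (Σ ratio = 16, N = 1398):
  agouti: 1398 × 9/16 = 786.375
  black: 1398 × 3/16 = 262.125
  albino: 1398 × 4/16 = 349.5
χ² = Σ (O − E)² / E
  agouti: (780 − 786.375)² / 786.375 = 0.0517
  black: (263 − 262.125)² / 262.125 = 0.0029
  albino: (355 − 349.5)² / 349.5 = 0.0866
χ² = 0.0517 + 0.0029 + 0.0866 = 0.1412 ≈ 0.141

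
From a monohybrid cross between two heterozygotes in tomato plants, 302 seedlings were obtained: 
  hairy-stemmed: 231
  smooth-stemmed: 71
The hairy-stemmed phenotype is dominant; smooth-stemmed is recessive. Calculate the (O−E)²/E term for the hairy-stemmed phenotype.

For a monohybrid cross between heterozygotes with complete dominance, the expected phenotypic ratio is 3:1.
Total ratio parts = 4. Expected numbers out of 302:
  hairy-stemmed: 302 × 3/4 = 226.5
  smooth-stemmed: 302 × 1/4 = 75.5
Contribution of hairy-stemmed: (231 − 226.5)² / 226.5 = 0.0894

0.089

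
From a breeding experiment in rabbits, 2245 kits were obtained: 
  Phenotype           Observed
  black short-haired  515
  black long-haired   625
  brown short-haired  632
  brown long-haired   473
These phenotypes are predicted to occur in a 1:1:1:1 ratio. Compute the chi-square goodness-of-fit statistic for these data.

Total ratio parts = 4. Expected numbers out of 2245:
  black short-haired: 2245 × 1/4 = 561.25
  black long-haired: 2245 × 1/4 = 561.25
  brown short-haired: 2245 × 1/4 = 561.25
  brown long-haired: 2245 × 1/4 = 561.25
χ² = Σ (O − E)² / E
  black short-haired: (515 − 561.25)² / 561.25 = 3.8112
  black long-haired: (625 − 561.25)² / 561.25 = 7.2411
  brown short-haired: (632 − 561.25)² / 561.25 = 8.9186
  brown long-haired: (473 − 561.25)² / 561.25 = 13.8763
χ² = 3.8112 + 7.2411 + 8.9186 + 13.8763 = 33.8472 ≈ 33.847

33.847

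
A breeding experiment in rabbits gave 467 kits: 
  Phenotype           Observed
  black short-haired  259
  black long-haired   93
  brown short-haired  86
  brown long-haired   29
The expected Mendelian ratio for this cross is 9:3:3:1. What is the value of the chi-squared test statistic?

The 9:3:3:1 ratio has 16 parts, so with N = 467 the expected counts are:
  black short-haired: 467 × 9/16 = 262.6875
  black long-haired: 467 × 3/16 = 87.5625
  brown short-haired: 467 × 3/16 = 87.5625
  brown long-haired: 467 × 1/16 = 29.1875
χ² = Σ (O − E)² / E
  black short-haired: (259 − 262.6875)² / 262.6875 = 0.0518
  black long-haired: (93 − 87.5625)² / 87.5625 = 0.3377
  brown short-haired: (86 − 87.5625)² / 87.5625 = 0.0279
  brown long-haired: (29 − 29.1875)² / 29.1875 = 0.0012
χ² = 0.0518 + 0.3377 + 0.0279 + 0.0012 = 0.4186 ≈ 0.419

0.419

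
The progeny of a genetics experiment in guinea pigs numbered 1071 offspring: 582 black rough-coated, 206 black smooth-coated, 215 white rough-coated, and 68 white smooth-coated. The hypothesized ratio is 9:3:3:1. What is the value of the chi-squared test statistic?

Total ratio parts = 16. Expected numbers out of 1071:
  black rough-coated: 1071 × 9/16 = 602.4375
  black smooth-coated: 1071 × 3/16 = 200.8125
  white rough-coated: 1071 × 3/16 = 200.8125
  white smooth-coated: 1071 × 1/16 = 66.9375
χ² = Σ (O − E)² / E
  black rough-coated: (582 − 602.4375)² / 602.4375 = 0.6933
  black smooth-coated: (206 − 200.8125)² / 200.8125 = 0.1340
  white rough-coated: (215 − 200.8125)² / 200.8125 = 1.0024
  white smooth-coated: (68 − 66.9375)² / 66.9375 = 0.0169
χ² = 0.6933 + 0.1340 + 1.0024 + 0.0169 = 1.8466 ≈ 1.847

1.847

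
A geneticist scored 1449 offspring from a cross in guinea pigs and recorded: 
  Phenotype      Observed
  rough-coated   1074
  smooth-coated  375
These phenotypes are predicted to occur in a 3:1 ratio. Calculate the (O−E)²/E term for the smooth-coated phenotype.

Under the 3:1 hypothesis (Σ ratio = 4, N = 1449):
  rough-coated: 1449 × 3/4 = 1086.75
  smooth-coated: 1449 × 1/4 = 362.25
Contribution of smooth-coated: (375 − 362.25)² / 362.25 = 0.4488

0.449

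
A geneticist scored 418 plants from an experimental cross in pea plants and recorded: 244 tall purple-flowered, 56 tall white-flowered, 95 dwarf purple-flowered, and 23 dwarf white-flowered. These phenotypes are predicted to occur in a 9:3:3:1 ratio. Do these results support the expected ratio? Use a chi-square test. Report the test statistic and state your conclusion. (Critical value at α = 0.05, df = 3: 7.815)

10.623; not consistent

Total ratio parts = 16. Expected numbers out of 418:
  tall purple-flowered: 418 × 9/16 = 235.125
  tall white-flowered: 418 × 3/16 = 78.375
  dwarf purple-flowered: 418 × 3/16 = 78.375
  dwarf white-flowered: 418 × 1/16 = 26.125
χ² = Σ (O − E)² / E
  tall purple-flowered: (244 − 235.125)² / 235.125 = 0.3350
  tall white-flowered: (56 − 78.375)² / 78.375 = 6.3878
  dwarf purple-flowered: (95 − 78.375)² / 78.375 = 3.5265
  dwarf white-flowered: (23 − 26.125)² / 26.125 = 0.3738
χ² = 0.3350 + 6.3878 + 3.5265 + 0.3738 = 10.6231 ≈ 10.623
Degrees of freedom = 4 − 1 = 3; critical value at α = 0.05 is 7.815.
Since 10.623 > 7.815, we reject the null hypothesis — the data do not fit the 9:3:3:1 ratio.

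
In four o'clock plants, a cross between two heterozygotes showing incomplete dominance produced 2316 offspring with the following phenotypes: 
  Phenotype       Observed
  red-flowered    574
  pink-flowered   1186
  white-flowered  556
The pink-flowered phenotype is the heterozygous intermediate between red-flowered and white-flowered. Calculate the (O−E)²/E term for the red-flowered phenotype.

With incomplete dominance, a heterozygote × heterozygote cross gives a 1:2:1 phenotypic ratio.
Total ratio parts = 4. Expected numbers out of 2316:
  red-flowered: 2316 × 1/4 = 579
  pink-flowered: 2316 × 2/4 = 1158
  white-flowered: 2316 × 1/4 = 579
Contribution of red-flowered: (574 − 579)² / 579 = 0.0432

0.043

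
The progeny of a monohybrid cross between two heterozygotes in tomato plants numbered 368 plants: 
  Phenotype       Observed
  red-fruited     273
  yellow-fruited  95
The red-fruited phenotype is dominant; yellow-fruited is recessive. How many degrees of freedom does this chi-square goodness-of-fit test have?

For a monohybrid cross between heterozygotes with complete dominance, the expected phenotypic ratio is 3:1.
A goodness-of-fit test with 2 phenotype classes has df = 2 − 1 = 1.

1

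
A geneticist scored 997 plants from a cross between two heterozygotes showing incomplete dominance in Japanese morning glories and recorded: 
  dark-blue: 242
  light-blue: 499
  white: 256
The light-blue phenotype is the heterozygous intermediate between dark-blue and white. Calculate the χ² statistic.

With incomplete dominance, a heterozygote × heterozygote cross gives a 1:2:1 phenotypic ratio.
Total ratio parts = 4. Expected numbers out of 997:
  dark-blue: 997 × 1/4 = 249.25
  light-blue: 997 × 2/4 = 498.5
  white: 997 × 1/4 = 249.25
χ² = Σ (O − E)² / E
  dark-blue: (242 − 249.25)² / 249.25 = 0.2109
  light-blue: (499 − 498.5)² / 498.5 = 0.0005
  white: (256 − 249.25)² / 249.25 = 0.1828
χ² = 0.2109 + 0.0005 + 0.1828 = 0.3942 ≈ 0.394

0.394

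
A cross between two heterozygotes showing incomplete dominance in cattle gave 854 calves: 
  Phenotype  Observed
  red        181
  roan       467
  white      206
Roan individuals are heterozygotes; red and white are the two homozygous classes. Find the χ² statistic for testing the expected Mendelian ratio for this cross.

With incomplete dominance, a heterozygote × heterozygote cross gives a 1:2:1 phenotypic ratio.
Total ratio parts = 4. Expected numbers out of 854:
  red: 854 × 1/4 = 213.5
  roan: 854 × 2/4 = 427
  white: 854 × 1/4 = 213.5
χ² = Σ (O − E)² / E
  red: (181 − 213.5)² / 213.5 = 4.9473
  roan: (467 − 427)² / 427 = 3.7471
  white: (206 − 213.5)² / 213.5 = 0.2635
χ² = 4.9473 + 3.7471 + 0.2635 = 8.9579 ≈ 8.958

8.958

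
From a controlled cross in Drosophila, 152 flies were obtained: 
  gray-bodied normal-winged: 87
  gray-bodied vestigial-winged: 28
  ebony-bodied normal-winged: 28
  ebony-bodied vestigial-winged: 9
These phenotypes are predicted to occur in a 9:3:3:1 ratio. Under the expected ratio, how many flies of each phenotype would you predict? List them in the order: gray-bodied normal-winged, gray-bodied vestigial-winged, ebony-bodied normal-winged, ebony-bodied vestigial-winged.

85.5, 28.5, 28.5, 9.5

Total ratio parts = 16. Expected numbers out of 152:
  gray-bodied normal-winged: 152 × 9/16 = 85.5
  gray-bodied vestigial-winged: 152 × 3/16 = 28.5
  ebony-bodied normal-winged: 152 × 3/16 = 28.5
  ebony-bodied vestigial-winged: 152 × 1/16 = 9.5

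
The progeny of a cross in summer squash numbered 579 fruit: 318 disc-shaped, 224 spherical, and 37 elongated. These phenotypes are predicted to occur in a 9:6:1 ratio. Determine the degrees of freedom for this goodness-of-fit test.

A goodness-of-fit test with 3 phenotype classes has df = 3 − 1 = 2.

2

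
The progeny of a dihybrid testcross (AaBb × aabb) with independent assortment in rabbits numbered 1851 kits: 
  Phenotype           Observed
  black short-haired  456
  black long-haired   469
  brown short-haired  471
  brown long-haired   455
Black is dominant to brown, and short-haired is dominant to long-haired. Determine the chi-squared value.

0.460

A dihybrid testcross with independent assortment gives a 1:1:1:1 ratio.
Expected counts for N = 1851 under a 1:1:1:1 ratio (total parts = 4):
  black short-haired: 1851 × 1/4 = 462.75
  black long-haired: 1851 × 1/4 = 462.75
  brown short-haired: 1851 × 1/4 = 462.75
  brown long-haired: 1851 × 1/4 = 462.75
χ² = Σ (O − E)² / E
  black short-haired: (456 − 462.75)² / 462.75 = 0.0985
  black long-haired: (469 − 462.75)² / 462.75 = 0.0844
  brown short-haired: (471 − 462.75)² / 462.75 = 0.1471
  brown long-haired: (455 − 462.75)² / 462.75 = 0.1298
χ² = 0.0985 + 0.0844 + 0.1471 + 0.1298 = 0.4598 ≈ 0.460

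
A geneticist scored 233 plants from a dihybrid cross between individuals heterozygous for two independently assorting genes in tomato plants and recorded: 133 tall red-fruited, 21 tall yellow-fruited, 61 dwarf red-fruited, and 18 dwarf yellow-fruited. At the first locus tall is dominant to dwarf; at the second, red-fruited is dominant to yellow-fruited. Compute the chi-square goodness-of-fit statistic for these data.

19.483

A dihybrid F₂ with independent assortment and complete dominance at both loci gives a 9:3:3:1 phenotypic ratio.
Under the 9:3:3:1 hypothesis (Σ ratio = 16, N = 233):
  tall red-fruited: 233 × 9/16 = 131.0625
  tall yellow-fruited: 233 × 3/16 = 43.6875
  dwarf red-fruited: 233 × 3/16 = 43.6875
  dwarf yellow-fruited: 233 × 1/16 = 14.5625
χ² = Σ (O − E)² / E
  tall red-fruited: (133 − 131.0625)² / 131.0625 = 0.0286
  tall yellow-fruited: (21 − 43.6875)² / 43.6875 = 11.7819
  dwarf red-fruited: (61 − 43.6875)² / 43.6875 = 6.8606
  dwarf yellow-fruited: (18 − 14.5625)² / 14.5625 = 0.8114
χ² = 0.0286 + 11.7819 + 6.8606 + 0.8114 = 19.4825 ≈ 19.483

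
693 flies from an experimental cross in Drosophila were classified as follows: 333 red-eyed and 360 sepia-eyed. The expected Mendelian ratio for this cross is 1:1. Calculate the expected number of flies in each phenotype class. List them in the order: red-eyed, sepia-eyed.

The 1:1 ratio has 2 parts, so with N = 693 the expected counts are:
  red-eyed: 693 × 1/2 = 346.5
  sepia-eyed: 693 × 1/2 = 346.5

346.5, 346.5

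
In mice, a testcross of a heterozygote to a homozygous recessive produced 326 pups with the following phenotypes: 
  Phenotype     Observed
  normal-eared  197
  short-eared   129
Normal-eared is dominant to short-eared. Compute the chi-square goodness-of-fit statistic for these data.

A testcross of a heterozygote (Aa × aa) gives a 1:1 phenotypic ratio.
The 1:1 ratio has 2 parts, so with N = 326 the expected counts are:
  normal-eared: 326 × 1/2 = 163
  short-eared: 326 × 1/2 = 163
χ² = Σ (O − E)² / E
  normal-eared: (197 − 163)² / 163 = 7.0920
  short-eared: (129 − 163)² / 163 = 7.0920
χ² = 7.0920 + 7.0920 = 14.184

14.184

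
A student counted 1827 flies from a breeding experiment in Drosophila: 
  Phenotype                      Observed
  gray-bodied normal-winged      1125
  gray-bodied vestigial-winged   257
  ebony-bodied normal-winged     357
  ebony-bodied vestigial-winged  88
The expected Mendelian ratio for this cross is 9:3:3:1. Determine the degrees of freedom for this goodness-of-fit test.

3

A goodness-of-fit test with 4 phenotype classes has df = 4 − 1 = 3.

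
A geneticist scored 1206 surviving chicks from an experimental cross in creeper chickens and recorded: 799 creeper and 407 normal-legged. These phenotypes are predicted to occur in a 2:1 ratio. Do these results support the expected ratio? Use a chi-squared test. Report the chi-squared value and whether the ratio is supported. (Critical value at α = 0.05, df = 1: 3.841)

Under the 2:1 hypothesis (Σ ratio = 3, N = 1206):
  creeper: 1206 × 2/3 = 804
  normal-legged: 1206 × 1/3 = 402
χ² = Σ (O − E)² / E
  creeper: (799 − 804)² / 804 = 0.0311
  normal-legged: (407 − 402)² / 402 = 0.0622
χ² = 0.0311 + 0.0622 = 0.0933 ≈ 0.093
Degrees of freedom = 2 − 1 = 1; critical value at α = 0.05 is 3.841.
Since 0.093 < 3.841, we fail to reject the null hypothesis — the data are consistent with the 2:1 ratio.

0.093; consistent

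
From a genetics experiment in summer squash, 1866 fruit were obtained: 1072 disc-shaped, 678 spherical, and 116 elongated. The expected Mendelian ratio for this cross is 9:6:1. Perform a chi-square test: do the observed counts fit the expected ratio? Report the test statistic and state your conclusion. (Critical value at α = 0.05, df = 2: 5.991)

Expected counts for N = 1866 under a 9:6:1 ratio (total parts = 16):
  disc-shaped: 1866 × 9/16 = 1049.625
  spherical: 1866 × 6/16 = 699.75
  elongated: 1866 × 1/16 = 116.625
χ² = Σ (O − E)² / E
  disc-shaped: (1072 − 1049.625)² / 1049.625 = 0.4770
  spherical: (678 − 699.75)² / 699.75 = 0.6760
  elongated: (116 − 116.625)² / 116.625 = 0.0033
χ² = 0.4770 + 0.6760 + 0.0033 = 1.1563 ≈ 1.156
Degrees of freedom = 3 − 1 = 2; critical value at α = 0.05 is 5.991.
Since 1.156 < 5.991, we fail to reject the null hypothesis — the data are consistent with the 9:6:1 ratio.

1.156; consistent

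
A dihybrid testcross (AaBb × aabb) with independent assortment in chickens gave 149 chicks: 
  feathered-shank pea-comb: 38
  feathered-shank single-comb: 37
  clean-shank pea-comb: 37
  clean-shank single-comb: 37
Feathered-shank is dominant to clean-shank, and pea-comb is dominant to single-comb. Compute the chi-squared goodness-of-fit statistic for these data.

A dihybrid testcross with independent assortment gives a 1:1:1:1 ratio.
Under the 1:1:1:1 hypothesis (Σ ratio = 4, N = 149):
  feathered-shank pea-comb: 149 × 1/4 = 37.25
  feathered-shank single-comb: 149 × 1/4 = 37.25
  clean-shank pea-comb: 149 × 1/4 = 37.25
  clean-shank single-comb: 149 × 1/4 = 37.25
χ² = Σ (O − E)² / E
  feathered-shank pea-comb: (38 − 37.25)² / 37.25 = 0.0151
  feathered-shank single-comb: (37 − 37.25)² / 37.25 = 0.0017
  clean-shank pea-comb: (37 − 37.25)² / 37.25 = 0.0017
  clean-shank single-comb: (37 − 37.25)² / 37.25 = 0.0017
χ² = 0.0151 + 0.0017 + 0.0017 + 0.0017 = 0.0202 ≈ 0.020

0.020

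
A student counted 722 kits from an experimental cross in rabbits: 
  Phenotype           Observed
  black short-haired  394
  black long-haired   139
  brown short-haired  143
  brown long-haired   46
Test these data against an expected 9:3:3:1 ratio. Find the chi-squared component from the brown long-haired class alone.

Total ratio parts = 16. Expected numbers out of 722:
  black short-haired: 722 × 9/16 = 406.125
  black long-haired: 722 × 3/16 = 135.375
  brown short-haired: 722 × 3/16 = 135.375
  brown long-haired: 722 × 1/16 = 45.125
Contribution of brown long-haired: (46 − 45.125)² / 45.125 = 0.0170

0.017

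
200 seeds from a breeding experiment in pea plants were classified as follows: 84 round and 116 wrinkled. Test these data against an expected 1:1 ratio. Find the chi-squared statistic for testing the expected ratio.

Under the 1:1 hypothesis (Σ ratio = 2, N = 200):
  round: 200 × 1/2 = 100
  wrinkled: 200 × 1/2 = 100
χ² = Σ (O − E)² / E
  round: (84 − 100)² / 100 = 2.5600
  wrinkled: (116 − 100)² / 100 = 2.5600
χ² = 2.5600 + 2.5600 = 5.120

5.120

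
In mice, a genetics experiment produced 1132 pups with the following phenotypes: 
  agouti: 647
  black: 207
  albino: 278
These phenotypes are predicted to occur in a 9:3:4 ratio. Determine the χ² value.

The 9:3:4 ratio has 16 parts, so with N = 1132 the expected counts are:
  agouti: 1132 × 9/16 = 636.75
  black: 1132 × 3/16 = 212.25
  albino: 1132 × 4/16 = 283
χ² = Σ (O − E)² / E
  agouti: (647 − 636.75)² / 636.75 = 0.1650
  black: (207 − 212.25)² / 212.25 = 0.1299
  albino: (278 − 283)² / 283 = 0.0883
χ² = 0.1650 + 0.1299 + 0.0883 = 0.3832 ≈ 0.383

0.383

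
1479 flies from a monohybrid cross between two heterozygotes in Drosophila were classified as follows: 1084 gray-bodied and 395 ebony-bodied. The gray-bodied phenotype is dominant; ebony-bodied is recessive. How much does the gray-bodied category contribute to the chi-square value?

0.575

For a monohybrid cross between heterozygotes with complete dominance, the expected phenotypic ratio is 3:1.
The 3:1 ratio has 4 parts, so with N = 1479 the expected counts are:
  gray-bodied: 1479 × 3/4 = 1109.25
  ebony-bodied: 1479 × 1/4 = 369.75
Contribution of gray-bodied: (1084 − 1109.25)² / 1109.25 = 0.5748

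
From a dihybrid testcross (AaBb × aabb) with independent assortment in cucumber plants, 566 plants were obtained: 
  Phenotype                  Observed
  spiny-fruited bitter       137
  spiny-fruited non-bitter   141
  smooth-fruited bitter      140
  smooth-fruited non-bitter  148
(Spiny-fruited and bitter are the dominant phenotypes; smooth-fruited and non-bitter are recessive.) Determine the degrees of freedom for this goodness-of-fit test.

3

A dihybrid testcross with independent assortment gives a 1:1:1:1 ratio.
A goodness-of-fit test with 4 phenotype classes has df = 4 − 1 = 3.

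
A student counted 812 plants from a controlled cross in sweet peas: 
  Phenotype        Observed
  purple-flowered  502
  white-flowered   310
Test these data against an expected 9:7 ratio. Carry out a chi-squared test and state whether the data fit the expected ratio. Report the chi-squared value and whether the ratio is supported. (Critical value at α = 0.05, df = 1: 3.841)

10.247; not consistent

The 9:7 ratio has 16 parts, so with N = 812 the expected counts are:
  purple-flowered: 812 × 9/16 = 456.75
  white-flowered: 812 × 7/16 = 355.25
χ² = Σ (O − E)² / E
  purple-flowered: (502 − 456.75)² / 456.75 = 4.4829
  white-flowered: (310 − 355.25)² / 355.25 = 5.7637
χ² = 4.4829 + 5.7637 = 10.2466 ≈ 10.247
Degrees of freedom = 2 − 1 = 1; critical value at α = 0.05 is 3.841.
Since 10.247 > 3.841, we reject the null hypothesis — the data do not fit the 9:7 ratio.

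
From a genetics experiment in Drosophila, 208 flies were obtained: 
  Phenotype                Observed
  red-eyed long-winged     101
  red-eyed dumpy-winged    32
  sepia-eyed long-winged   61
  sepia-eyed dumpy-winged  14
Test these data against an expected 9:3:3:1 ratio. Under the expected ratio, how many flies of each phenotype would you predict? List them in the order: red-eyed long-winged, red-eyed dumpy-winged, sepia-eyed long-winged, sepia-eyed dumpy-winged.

117, 39, 39, 13

Total ratio parts = 16. Expected numbers out of 208:
  red-eyed long-winged: 208 × 9/16 = 117
  red-eyed dumpy-winged: 208 × 3/16 = 39
  sepia-eyed long-winged: 208 × 3/16 = 39
  sepia-eyed dumpy-winged: 208 × 1/16 = 13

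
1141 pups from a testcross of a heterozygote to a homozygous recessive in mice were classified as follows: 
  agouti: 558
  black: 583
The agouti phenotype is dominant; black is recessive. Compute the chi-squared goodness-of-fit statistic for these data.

0.548

A testcross of a heterozygote (Aa × aa) gives a 1:1 phenotypic ratio.
Expected counts for N = 1141 under a 1:1 ratio (total parts = 2):
  agouti: 1141 × 1/2 = 570.5
  black: 1141 × 1/2 = 570.5
χ² = Σ (O − E)² / E
  agouti: (558 − 570.5)² / 570.5 = 0.2739
  black: (583 − 570.5)² / 570.5 = 0.2739
χ² = 0.2739 + 0.2739 = 0.5478 ≈ 0.548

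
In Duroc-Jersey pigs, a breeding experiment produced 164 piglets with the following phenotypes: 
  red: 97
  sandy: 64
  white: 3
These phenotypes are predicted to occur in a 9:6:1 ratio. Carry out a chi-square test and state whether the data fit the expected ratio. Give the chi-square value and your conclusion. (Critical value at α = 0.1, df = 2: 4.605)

5.474; not consistent

Total ratio parts = 16. Expected numbers out of 164:
  red: 164 × 9/16 = 92.25
  sandy: 164 × 6/16 = 61.5
  white: 164 × 1/16 = 10.25
χ² = Σ (O − E)² / E
  red: (97 − 92.25)² / 92.25 = 0.2446
  sandy: (64 − 61.5)² / 61.5 = 0.1016
  white: (3 − 10.25)² / 10.25 = 5.1280
χ² = 0.2446 + 0.1016 + 5.1280 = 5.4742 ≈ 5.474
Degrees of freedom = 3 − 1 = 2; critical value at α = 0.1 is 4.605.
Since 5.474 > 4.605, we reject the null hypothesis — the data do not fit the 9:6:1 ratio.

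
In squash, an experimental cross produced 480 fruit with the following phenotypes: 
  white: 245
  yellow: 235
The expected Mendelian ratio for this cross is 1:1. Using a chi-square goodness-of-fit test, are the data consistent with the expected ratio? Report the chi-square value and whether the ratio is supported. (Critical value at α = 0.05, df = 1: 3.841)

0.208; consistent

The 1:1 ratio has 2 parts, so with N = 480 the expected counts are:
  white: 480 × 1/2 = 240
  yellow: 480 × 1/2 = 240
χ² = Σ (O − E)² / E
  white: (245 − 240)² / 240 = 0.1042
  yellow: (235 − 240)² / 240 = 0.1042
χ² = 0.1042 + 0.1042 = 0.2084 ≈ 0.208
Degrees of freedom = 2 − 1 = 1; critical value at α = 0.05 is 3.841.
Since 0.208 < 3.841, we fail to reject the null hypothesis — the data are consistent with the 1:1 ratio.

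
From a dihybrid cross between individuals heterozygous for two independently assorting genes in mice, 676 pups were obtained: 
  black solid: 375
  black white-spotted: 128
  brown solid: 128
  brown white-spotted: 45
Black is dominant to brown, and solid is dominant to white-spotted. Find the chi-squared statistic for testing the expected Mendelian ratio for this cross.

0.276

A dihybrid F₂ with independent assortment and complete dominance at both loci gives a 9:3:3:1 phenotypic ratio.
Expected counts for N = 676 under a 9:3:3:1 ratio (total parts = 16):
  black solid: 676 × 9/16 = 380.25
  black white-spotted: 676 × 3/16 = 126.75
  brown solid: 676 × 3/16 = 126.75
  brown white-spotted: 676 × 1/16 = 42.25
χ² = Σ (O − E)² / E
  black solid: (375 − 380.25)² / 380.25 = 0.0725
  black white-spotted: (128 − 126.75)² / 126.75 = 0.0123
  brown solid: (128 − 126.75)² / 126.75 = 0.0123
  brown white-spotted: (45 − 42.25)² / 42.25 = 0.1790
χ² = 0.0725 + 0.0123 + 0.0123 + 0.1790 = 0.2761 ≈ 0.276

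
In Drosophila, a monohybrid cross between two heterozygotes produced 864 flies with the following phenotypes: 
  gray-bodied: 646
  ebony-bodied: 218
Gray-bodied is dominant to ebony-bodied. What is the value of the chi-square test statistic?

0.025

For a monohybrid cross between heterozygotes with complete dominance, the expected phenotypic ratio is 3:1.
The 3:1 ratio has 4 parts, so with N = 864 the expected counts are:
  gray-bodied: 864 × 3/4 = 648
  ebony-bodied: 864 × 1/4 = 216
χ² = Σ (O − E)² / E
  gray-bodied: (646 − 648)² / 648 = 0.0062
  ebony-bodied: (218 − 216)² / 216 = 0.0185
χ² = 0.0062 + 0.0185 = 0.0247 ≈ 0.025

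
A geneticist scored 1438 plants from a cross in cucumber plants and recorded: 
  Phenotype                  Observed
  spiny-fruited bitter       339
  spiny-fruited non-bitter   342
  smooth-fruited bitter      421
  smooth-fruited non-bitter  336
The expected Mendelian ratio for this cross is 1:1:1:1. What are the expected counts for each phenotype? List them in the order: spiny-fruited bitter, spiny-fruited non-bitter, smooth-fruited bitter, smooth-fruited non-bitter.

359.5, 359.5, 359.5, 359.5

Total ratio parts = 4. Expected numbers out of 1438:
  spiny-fruited bitter: 1438 × 1/4 = 359.5
  spiny-fruited non-bitter: 1438 × 1/4 = 359.5
  smooth-fruited bitter: 1438 × 1/4 = 359.5
  smooth-fruited non-bitter: 1438 × 1/4 = 359.5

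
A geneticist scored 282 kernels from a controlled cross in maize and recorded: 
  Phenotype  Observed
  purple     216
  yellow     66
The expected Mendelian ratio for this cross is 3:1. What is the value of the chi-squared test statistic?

0.383

The 3:1 ratio has 4 parts, so with N = 282 the expected counts are:
  purple: 282 × 3/4 = 211.5
  yellow: 282 × 1/4 = 70.5
χ² = Σ (O − E)² / E
  purple: (216 − 211.5)² / 211.5 = 0.0957
  yellow: (66 − 70.5)² / 70.5 = 0.2872
χ² = 0.0957 + 0.2872 = 0.3829 ≈ 0.383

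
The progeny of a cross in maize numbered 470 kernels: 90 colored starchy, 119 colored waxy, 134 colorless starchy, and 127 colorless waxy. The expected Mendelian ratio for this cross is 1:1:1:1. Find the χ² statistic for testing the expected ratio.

The 1:1:1:1 ratio has 4 parts, so with N = 470 the expected counts are:
  colored starchy: 470 × 1/4 = 117.5
  colored waxy: 470 × 1/4 = 117.5
  colorless starchy: 470 × 1/4 = 117.5
  colorless waxy: 470 × 1/4 = 117.5
χ² = Σ (O − E)² / E
  colored starchy: (90 − 117.5)² / 117.5 = 6.4362
  colored waxy: (119 − 117.5)² / 117.5 = 0.0191
  colorless starchy: (134 − 117.5)² / 117.5 = 2.3170
  colorless waxy: (127 − 117.5)² / 117.5 = 0.7681
χ² = 6.4362 + 0.0191 + 2.3170 + 0.7681 = 9.5404 ≈ 9.540

9.540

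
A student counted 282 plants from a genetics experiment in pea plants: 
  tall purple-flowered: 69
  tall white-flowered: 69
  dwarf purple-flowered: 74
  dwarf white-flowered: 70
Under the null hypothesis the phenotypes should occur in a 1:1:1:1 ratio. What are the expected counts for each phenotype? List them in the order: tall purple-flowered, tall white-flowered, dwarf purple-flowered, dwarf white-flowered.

Expected counts for N = 282 under a 1:1:1:1 ratio (total parts = 4):
  tall purple-flowered: 282 × 1/4 = 70.5
  tall white-flowered: 282 × 1/4 = 70.5
  dwarf purple-flowered: 282 × 1/4 = 70.5
  dwarf white-flowered: 282 × 1/4 = 70.5

70.5, 70.5, 70.5, 70.5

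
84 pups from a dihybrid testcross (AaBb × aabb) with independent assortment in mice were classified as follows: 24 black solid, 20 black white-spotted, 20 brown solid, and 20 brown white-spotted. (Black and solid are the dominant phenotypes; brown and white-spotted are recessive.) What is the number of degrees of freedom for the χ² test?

A dihybrid testcross with independent assortment gives a 1:1:1:1 ratio.
A goodness-of-fit test with 4 phenotype classes has df = 4 − 1 = 3.

3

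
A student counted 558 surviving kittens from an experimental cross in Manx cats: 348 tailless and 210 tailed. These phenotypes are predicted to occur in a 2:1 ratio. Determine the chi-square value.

The 2:1 ratio has 3 parts, so with N = 558 the expected counts are:
  tailless: 558 × 2/3 = 372
  tailed: 558 × 1/3 = 186
χ² = Σ (O − E)² / E
  tailless: (348 − 372)² / 372 = 1.5484
  tailed: (210 − 186)² / 186 = 3.0968
χ² = 1.5484 + 3.0968 = 4.6452 ≈ 4.645

4.645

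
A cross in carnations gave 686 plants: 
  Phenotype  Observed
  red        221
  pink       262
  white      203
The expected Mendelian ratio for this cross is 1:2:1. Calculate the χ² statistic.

39.201

Under the 1:2:1 hypothesis (Σ ratio = 4, N = 686):
  red: 686 × 1/4 = 171.5
  pink: 686 × 2/4 = 343
  white: 686 × 1/4 = 171.5
χ² = Σ (O − E)² / E
  red: (221 − 171.5)² / 171.5 = 14.2872
  pink: (262 − 343)² / 343 = 19.1283
  white: (203 − 171.5)² / 171.5 = 5.7857
χ² = 14.2872 + 19.1283 + 5.7857 = 39.2012 ≈ 39.201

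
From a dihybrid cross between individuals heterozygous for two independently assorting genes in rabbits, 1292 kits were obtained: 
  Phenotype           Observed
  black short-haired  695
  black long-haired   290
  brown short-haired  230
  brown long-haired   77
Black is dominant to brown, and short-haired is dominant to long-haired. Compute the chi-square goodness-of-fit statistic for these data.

A dihybrid F₂ with independent assortment and complete dominance at both loci gives a 9:3:3:1 phenotypic ratio.
Total ratio parts = 16. Expected numbers out of 1292:
  black short-haired: 1292 × 9/16 = 726.75
  black long-haired: 1292 × 3/16 = 242.25
  brown short-haired: 1292 × 3/16 = 242.25
  brown long-haired: 1292 × 1/16 = 80.75
χ² = Σ (O − E)² / E
  black short-haired: (695 − 726.75)² / 726.75 = 1.3871
  black long-haired: (290 − 242.25)² / 242.25 = 9.4120
  brown short-haired: (230 − 242.25)² / 242.25 = 0.6195
  brown long-haired: (77 − 80.75)² / 80.75 = 0.1741
χ² = 1.3871 + 9.4120 + 0.6195 + 0.1741 = 11.5927 ≈ 11.593

11.593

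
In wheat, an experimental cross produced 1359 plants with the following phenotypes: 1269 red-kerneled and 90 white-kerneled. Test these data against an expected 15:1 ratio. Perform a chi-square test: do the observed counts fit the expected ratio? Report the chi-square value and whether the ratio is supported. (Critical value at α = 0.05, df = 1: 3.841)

0.322; consistent

Under the 15:1 hypothesis (Σ ratio = 16, N = 1359):
  red-kerneled: 1359 × 15/16 = 1274.0625
  white-kerneled: 1359 × 1/16 = 84.9375
χ² = Σ (O − E)² / E
  red-kerneled: (1269 − 1274.0625)² / 1274.0625 = 0.0201
  white-kerneled: (90 − 84.9375)² / 84.9375 = 0.3017
χ² = 0.0201 + 0.3017 = 0.3218 ≈ 0.322
Degrees of freedom = 2 − 1 = 1; critical value at α = 0.05 is 3.841.
Since 0.322 < 3.841, we fail to reject the null hypothesis — the data are consistent with the 15:1 ratio.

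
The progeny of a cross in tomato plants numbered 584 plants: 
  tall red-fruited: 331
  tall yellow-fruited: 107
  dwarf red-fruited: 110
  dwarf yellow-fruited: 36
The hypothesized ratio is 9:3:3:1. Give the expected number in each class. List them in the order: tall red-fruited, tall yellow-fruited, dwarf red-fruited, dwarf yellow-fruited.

Total ratio parts = 16. Expected numbers out of 584:
  tall red-fruited: 584 × 9/16 = 328.5
  tall yellow-fruited: 584 × 3/16 = 109.5
  dwarf red-fruited: 584 × 3/16 = 109.5
  dwarf yellow-fruited: 584 × 1/16 = 36.5

328.5, 109.5, 109.5, 36.5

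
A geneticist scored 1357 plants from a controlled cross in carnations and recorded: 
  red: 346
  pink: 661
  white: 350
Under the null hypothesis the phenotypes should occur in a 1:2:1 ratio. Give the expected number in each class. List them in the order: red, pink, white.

339.25, 678.5, 339.25

Total ratio parts = 4. Expected numbers out of 1357:
  red: 1357 × 1/4 = 339.25
  pink: 1357 × 2/4 = 678.5
  white: 1357 × 1/4 = 339.25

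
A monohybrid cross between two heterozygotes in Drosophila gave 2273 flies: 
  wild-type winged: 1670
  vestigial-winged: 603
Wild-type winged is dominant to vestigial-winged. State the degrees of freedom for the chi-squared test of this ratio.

1

For a monohybrid cross between heterozygotes with complete dominance, the expected phenotypic ratio is 3:1.
A goodness-of-fit test with 2 phenotype classes has df = 2 − 1 = 1.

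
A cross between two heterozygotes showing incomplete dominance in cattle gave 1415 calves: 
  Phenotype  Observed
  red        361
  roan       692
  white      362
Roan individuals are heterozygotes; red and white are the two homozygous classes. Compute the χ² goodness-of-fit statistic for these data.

With incomplete dominance, a heterozygote × heterozygote cross gives a 1:2:1 phenotypic ratio.
Expected counts for N = 1415 under a 1:2:1 ratio (total parts = 4):
  red: 1415 × 1/4 = 353.75
  roan: 1415 × 2/4 = 707.5
  white: 1415 × 1/4 = 353.75
χ² = Σ (O − E)² / E
  red: (361 − 353.75)² / 353.75 = 0.1486
  roan: (692 − 707.5)² / 707.5 = 0.3396
  white: (362 − 353.75)² / 353.75 = 0.1924
χ² = 0.1486 + 0.3396 + 0.1924 = 0.6806 ≈ 0.681

0.681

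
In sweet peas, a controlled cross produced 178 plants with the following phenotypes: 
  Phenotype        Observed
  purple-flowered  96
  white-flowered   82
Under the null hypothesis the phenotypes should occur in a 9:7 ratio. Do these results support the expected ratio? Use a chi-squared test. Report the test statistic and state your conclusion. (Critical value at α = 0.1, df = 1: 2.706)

0.388; consistent

Expected counts for N = 178 under a 9:7 ratio (total parts = 16):
  purple-flowered: 178 × 9/16 = 100.125
  white-flowered: 178 × 7/16 = 77.875
χ² = Σ (O − E)² / E
  purple-flowered: (96 − 100.125)² / 100.125 = 0.1699
  white-flowered: (82 − 77.875)² / 77.875 = 0.2185
χ² = 0.1699 + 0.2185 = 0.3884 ≈ 0.388
Degrees of freedom = 2 − 1 = 1; critical value at α = 0.1 is 2.706.
Since 0.388 < 2.706, we fail to reject the null hypothesis — the data are consistent with the 9:7 ratio.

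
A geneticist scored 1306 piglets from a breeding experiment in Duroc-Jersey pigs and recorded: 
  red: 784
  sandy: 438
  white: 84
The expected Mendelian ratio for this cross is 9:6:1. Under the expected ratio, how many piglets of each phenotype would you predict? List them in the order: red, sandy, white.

734.625, 489.75, 81.625

The 9:6:1 ratio has 16 parts, so with N = 1306 the expected counts are:
  red: 1306 × 9/16 = 734.625
  sandy: 1306 × 6/16 = 489.75
  white: 1306 × 1/16 = 81.625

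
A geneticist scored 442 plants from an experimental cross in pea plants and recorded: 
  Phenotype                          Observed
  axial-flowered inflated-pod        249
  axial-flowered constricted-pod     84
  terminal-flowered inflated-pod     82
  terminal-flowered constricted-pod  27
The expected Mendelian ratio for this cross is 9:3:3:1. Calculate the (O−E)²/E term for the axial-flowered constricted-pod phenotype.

Expected counts for N = 442 under a 9:3:3:1 ratio (total parts = 16):
  axial-flowered inflated-pod: 442 × 9/16 = 248.625
  axial-flowered constricted-pod: 442 × 3/16 = 82.875
  terminal-flowered inflated-pod: 442 × 3/16 = 82.875
  terminal-flowered constricted-pod: 442 × 1/16 = 27.625
Contribution of axial-flowered constricted-pod: (84 − 82.875)² / 82.875 = 0.0153

0.015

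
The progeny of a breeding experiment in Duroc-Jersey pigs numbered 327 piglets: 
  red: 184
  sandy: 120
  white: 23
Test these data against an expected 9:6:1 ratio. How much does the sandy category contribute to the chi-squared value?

0.056

Expected counts for N = 327 under a 9:6:1 ratio (total parts = 16):
  red: 327 × 9/16 = 183.9375
  sandy: 327 × 6/16 = 122.625
  white: 327 × 1/16 = 20.4375
Contribution of sandy: (120 − 122.625)² / 122.625 = 0.0562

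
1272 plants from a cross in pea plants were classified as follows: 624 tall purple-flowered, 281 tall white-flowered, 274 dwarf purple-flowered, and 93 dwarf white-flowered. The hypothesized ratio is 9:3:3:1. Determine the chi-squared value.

Total ratio parts = 16. Expected numbers out of 1272:
  tall purple-flowered: 1272 × 9/16 = 715.5
  tall white-flowered: 1272 × 3/16 = 238.5
  dwarf purple-flowered: 1272 × 3/16 = 238.5
  dwarf white-flowered: 1272 × 1/16 = 79.5
χ² = Σ (O − E)² / E
  tall purple-flowered: (624 − 715.5)² / 715.5 = 11.7013
  tall white-flowered: (281 − 238.5)² / 238.5 = 7.5734
  dwarf purple-flowered: (274 − 238.5)² / 238.5 = 5.2841
  dwarf white-flowered: (93 − 79.5)² / 79.5 = 2.2925
χ² = 11.7013 + 7.5734 + 5.2841 + 2.2925 = 26.8513 ≈ 26.851

26.851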